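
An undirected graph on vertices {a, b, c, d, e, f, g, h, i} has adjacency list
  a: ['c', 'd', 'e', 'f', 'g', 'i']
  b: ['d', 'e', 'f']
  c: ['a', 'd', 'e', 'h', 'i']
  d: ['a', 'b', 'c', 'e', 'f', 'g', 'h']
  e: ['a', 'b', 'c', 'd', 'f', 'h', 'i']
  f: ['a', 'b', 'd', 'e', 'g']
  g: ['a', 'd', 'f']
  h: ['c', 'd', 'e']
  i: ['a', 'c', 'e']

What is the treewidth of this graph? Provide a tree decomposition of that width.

Every bag has size at most 4, so the width is 4 − 1 = 3 and tw(G) ≤ 3. For the lower bound, the 4 vertices {a, d, f, g} are pairwise adjacent, and any tree decomposition puts a clique entirely inside one bag — forcing width ≥ 3. Combining the bounds, tw(G) = 3.

Treewidth 3.
One optimal decomposition is:
Bags: B1 = {a, c, d, e}  B2 = {a, d, e, f}  B3 = {c, d, e, h}  B4 = {a, c, e, i}  B5 = {b, d, e, f}  B6 = {a, d, f, g}
Tree: B1–B2, B1–B3, B1–B4, B2–B5, B2–B6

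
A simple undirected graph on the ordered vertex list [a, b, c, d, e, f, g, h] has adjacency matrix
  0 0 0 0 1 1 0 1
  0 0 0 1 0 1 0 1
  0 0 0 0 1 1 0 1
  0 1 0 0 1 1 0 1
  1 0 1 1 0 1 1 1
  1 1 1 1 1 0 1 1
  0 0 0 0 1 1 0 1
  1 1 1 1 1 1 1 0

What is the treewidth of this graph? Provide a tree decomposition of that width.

Treewidth 3.
Bags: B1 = {c, e, f, h}  B2 = {d, e, f, h}  B3 = {a, e, f, h}  B4 = {b, d, f, h}  B5 = {e, f, g, h}
Tree: B1–B2, B2–B3, B2–B4, B1–B5

Each bag holds 4 vertices, so the decomposition has width 3, which upper-bounds the treewidth. For the lower bound, the 4 vertices {d, e, f, h} are pairwise adjacent, and any tree decomposition puts a clique entirely inside one bag — forcing width ≥ 3. Combining the bounds, tw(G) = 3.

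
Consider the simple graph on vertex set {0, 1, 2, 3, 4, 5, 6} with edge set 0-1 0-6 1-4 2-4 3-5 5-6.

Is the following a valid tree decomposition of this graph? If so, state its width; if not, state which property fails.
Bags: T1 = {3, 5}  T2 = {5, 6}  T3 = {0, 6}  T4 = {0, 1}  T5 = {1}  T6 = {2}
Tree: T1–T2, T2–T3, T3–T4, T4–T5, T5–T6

A tree decomposition must satisfy three properties: every vertex lies in some bag; for every edge, both endpoints lie together in some bag; and for every vertex, the bags containing it form a connected subtree. Here vertex 4 appears in no bag, so the decomposition is invalid.

No — vertex 4 appears in no bag.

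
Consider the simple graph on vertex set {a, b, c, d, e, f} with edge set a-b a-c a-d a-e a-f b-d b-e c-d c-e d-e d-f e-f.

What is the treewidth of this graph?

A width-3 tree decomposition is:
Bags: B1 = {a, b, d, e}  B2 = {a, d, e, f}  B3 = {a, c, d, e}
Tree: B1–B2, B1–B3
Every bag has size at most 4, so the width is 4 − 1 = 3 and tw(G) ≤ 3. For the lower bound, the 4 vertices {a, c, d, e} are pairwise adjacent, and any tree decomposition puts a clique entirely inside one bag — forcing width ≥ 3. The upper and lower bounds meet at 3, so that is the treewidth.

3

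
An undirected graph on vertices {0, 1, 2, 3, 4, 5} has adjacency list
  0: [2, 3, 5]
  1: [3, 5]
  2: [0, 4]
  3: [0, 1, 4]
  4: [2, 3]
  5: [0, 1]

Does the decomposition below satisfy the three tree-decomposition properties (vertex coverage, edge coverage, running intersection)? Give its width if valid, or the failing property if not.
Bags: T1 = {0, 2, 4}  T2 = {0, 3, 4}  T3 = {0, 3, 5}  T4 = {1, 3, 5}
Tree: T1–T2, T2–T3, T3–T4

Every vertex of G appears in some bag (union = {0, 1, 2, 3, 4, 5}); every edge is covered by a bag; and for each vertex v the set of bags containing v is connected in the bag tree. The decomposition is therefore valid. The largest bag has 3 vertices, so the width is 2.

Yes; width 2.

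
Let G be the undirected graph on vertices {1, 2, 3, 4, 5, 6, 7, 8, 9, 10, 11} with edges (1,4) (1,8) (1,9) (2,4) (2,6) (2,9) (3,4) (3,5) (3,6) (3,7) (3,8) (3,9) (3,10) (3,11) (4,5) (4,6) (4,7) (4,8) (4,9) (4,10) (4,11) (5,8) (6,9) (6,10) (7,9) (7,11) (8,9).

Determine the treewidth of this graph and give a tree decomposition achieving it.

Treewidth 3.
One optimal decomposition is:
Bags: B1 = {3, 4, 6, 10}  B2 = {3, 4, 6, 9}  B3 = {3, 4, 8, 9}  B4 = {3, 4, 5, 8}  B5 = {3, 4, 7, 9}  B6 = {1, 4, 8, 9}  B7 = {3, 4, 7, 11}  B8 = {2, 4, 6, 9}
Tree: B1–B2, B2–B3, B3–B4, B2–B5, B3–B6, B5–B7, B2–B8

Each bag holds 4 vertices, so the decomposition has width 3, which upper-bounds the treewidth. Conversely, {1, 4, 8, 9} is a clique of size 4, and the vertices of any clique must share a bag in every tree decomposition; so some bag has ≥ 4 vertices and tw(G) ≥ 3. Therefore the treewidth is 3.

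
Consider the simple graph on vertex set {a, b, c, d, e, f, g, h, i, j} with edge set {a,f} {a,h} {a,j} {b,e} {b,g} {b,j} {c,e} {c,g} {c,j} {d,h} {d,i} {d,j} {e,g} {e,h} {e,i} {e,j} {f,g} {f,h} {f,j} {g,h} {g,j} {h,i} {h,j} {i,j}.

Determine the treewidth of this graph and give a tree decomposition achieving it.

Treewidth 3.
Bags: B1 = {d, h, i, j}  B2 = {e, h, i, j}  B3 = {e, g, h, j}  B4 = {c, e, g, j}  B5 = {f, g, h, j}  B6 = {a, f, h, j}  B7 = {b, e, g, j}
Tree: B1–B2, B2–B3, B3–B4, B3–B5, B5–B6, B3–B7

Each bag holds 4 vertices, so the decomposition has width 3, which upper-bounds the treewidth. Conversely, {d, h, i, j} is a clique of size 4, and the vertices of any clique must share a bag in every tree decomposition; so some bag has ≥ 4 vertices and tw(G) ≥ 3. Hence tw(G) = 3 exactly.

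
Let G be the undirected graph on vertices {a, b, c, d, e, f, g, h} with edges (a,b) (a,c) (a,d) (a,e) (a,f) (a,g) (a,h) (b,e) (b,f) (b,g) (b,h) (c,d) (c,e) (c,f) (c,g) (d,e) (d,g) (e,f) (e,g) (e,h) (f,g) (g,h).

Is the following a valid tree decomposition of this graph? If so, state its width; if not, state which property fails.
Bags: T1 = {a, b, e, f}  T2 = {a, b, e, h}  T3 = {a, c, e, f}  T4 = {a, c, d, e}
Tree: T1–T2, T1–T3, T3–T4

A tree decomposition must satisfy three properties: every vertex lies in some bag; for every edge, both endpoints lie together in some bag; and for every vertex, the bags containing it form a connected subtree. Here vertex g appears in no bag, so the decomposition is invalid.

No — vertex g appears in no bag.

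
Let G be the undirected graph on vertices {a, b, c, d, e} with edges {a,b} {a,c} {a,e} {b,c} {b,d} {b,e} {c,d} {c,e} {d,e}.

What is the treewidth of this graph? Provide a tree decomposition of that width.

Each bag holds 4 vertices, so the decomposition has width 3, which upper-bounds the treewidth. For the lower bound, the 4 vertices {b, c, d, e} are pairwise adjacent, and any tree decomposition puts a clique entirely inside one bag — forcing width ≥ 3. The upper and lower bounds meet at 3, so that is the treewidth.

Treewidth 3.
Bags: B1 = {b, c, d, e}  B2 = {a, b, c, e}
Tree: B1–B2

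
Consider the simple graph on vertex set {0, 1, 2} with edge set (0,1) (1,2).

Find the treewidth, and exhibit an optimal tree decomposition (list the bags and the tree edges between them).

Treewidth 1.
One optimal decomposition is:
Bags: B1 = {0, 1}  B2 = {1, 2}
Tree: B1–B2

Each bag holds 2 vertices, so the decomposition has width 1, which upper-bounds the treewidth. Any graph with an edge has treewidth ≥ 1, and G has the edge 0–1. Therefore the treewidth is 1.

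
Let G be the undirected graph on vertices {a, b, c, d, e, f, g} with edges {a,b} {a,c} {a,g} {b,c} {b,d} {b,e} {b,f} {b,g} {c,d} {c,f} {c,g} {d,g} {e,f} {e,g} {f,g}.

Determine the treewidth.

A width-3 tree decomposition is:
Bags: B1 = {b, c, f, g}  B2 = {b, c, d, g}  B3 = {b, e, f, g}  B4 = {a, b, c, g}
Tree: B1–B2, B1–B3, B1–B4
The largest bag has 4 vertices, giving width 3; this decomposition certifies tw(G) ≤ 3. For the lower bound, the 4 vertices {b, e, f, g} are pairwise adjacent, and any tree decomposition puts a clique entirely inside one bag — forcing width ≥ 3. Combining the bounds, tw(G) = 3.

3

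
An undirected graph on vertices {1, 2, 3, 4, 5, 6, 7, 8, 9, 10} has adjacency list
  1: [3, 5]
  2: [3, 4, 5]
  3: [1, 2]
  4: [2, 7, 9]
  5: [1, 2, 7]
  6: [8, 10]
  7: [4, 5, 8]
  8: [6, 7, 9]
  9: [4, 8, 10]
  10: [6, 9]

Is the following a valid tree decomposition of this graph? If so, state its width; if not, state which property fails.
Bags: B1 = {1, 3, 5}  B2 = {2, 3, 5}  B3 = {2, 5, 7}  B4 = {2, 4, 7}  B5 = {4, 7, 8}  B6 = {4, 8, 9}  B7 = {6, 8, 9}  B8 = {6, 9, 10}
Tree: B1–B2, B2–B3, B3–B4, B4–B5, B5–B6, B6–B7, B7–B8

Yes; width 2.

Every vertex of G appears in some bag (union = {1, 2, 3, 4, 5, 6, 7, 8, 9, 10}); every edge is covered by a bag; and for each vertex v the set of bags containing v is connected in the bag tree. The decomposition is therefore valid. The largest bag has 3 vertices, so the width is 2.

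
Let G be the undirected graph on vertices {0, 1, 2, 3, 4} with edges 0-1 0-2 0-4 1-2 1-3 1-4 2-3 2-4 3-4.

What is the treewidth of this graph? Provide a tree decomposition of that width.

Treewidth 3.
One optimal decomposition is:
Bags: B1 = {0, 1, 2, 4}  B2 = {1, 2, 3, 4}
Tree: B1–B2

Each bag holds 4 vertices, so the decomposition has width 3, which upper-bounds the treewidth. On the other hand G contains the 4-clique {0, 1, 2, 4}. A clique must lie in a single bag of any decomposition, so no decomposition can have width below 3. Combining the bounds, tw(G) = 3.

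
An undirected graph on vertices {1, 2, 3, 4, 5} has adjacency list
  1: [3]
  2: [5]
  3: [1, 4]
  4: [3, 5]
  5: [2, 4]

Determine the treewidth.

A width-1 tree decomposition is:
Bags: B1 = {2, 5}  B2 = {4, 5}  B3 = {3, 4}  B4 = {1, 3}
Tree: B1–B2, B2–B3, B3–B4
Every bag has size at most 2, so the width is 2 − 1 = 1 and tw(G) ≤ 1. G has an edge, so its treewidth is at least 1. The upper and lower bounds meet at 1, so that is the treewidth.

1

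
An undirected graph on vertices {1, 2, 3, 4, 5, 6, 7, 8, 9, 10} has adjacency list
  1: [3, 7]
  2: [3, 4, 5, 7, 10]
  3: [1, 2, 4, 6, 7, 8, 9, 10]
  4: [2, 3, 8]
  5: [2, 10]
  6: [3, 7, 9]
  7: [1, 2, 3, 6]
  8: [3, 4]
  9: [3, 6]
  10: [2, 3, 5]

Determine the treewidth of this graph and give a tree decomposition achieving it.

Each bag holds 3 vertices, so the decomposition has width 2, which upper-bounds the treewidth. For the lower bound, the 3 vertices {1, 3, 7} are pairwise adjacent, and any tree decomposition puts a clique entirely inside one bag — forcing width ≥ 2. Therefore the treewidth is 2.

Treewidth 2.
Bags: B1 = {2, 3, 7}  B2 = {2, 3, 4}  B3 = {2, 3, 10}  B4 = {2, 5, 10}  B5 = {3, 6, 7}  B6 = {1, 3, 7}  B7 = {3, 4, 8}  B8 = {3, 6, 9}
Tree: B1–B2, B2–B3, B3–B4, B1–B5, B1–B6, B2–B7, B5–B8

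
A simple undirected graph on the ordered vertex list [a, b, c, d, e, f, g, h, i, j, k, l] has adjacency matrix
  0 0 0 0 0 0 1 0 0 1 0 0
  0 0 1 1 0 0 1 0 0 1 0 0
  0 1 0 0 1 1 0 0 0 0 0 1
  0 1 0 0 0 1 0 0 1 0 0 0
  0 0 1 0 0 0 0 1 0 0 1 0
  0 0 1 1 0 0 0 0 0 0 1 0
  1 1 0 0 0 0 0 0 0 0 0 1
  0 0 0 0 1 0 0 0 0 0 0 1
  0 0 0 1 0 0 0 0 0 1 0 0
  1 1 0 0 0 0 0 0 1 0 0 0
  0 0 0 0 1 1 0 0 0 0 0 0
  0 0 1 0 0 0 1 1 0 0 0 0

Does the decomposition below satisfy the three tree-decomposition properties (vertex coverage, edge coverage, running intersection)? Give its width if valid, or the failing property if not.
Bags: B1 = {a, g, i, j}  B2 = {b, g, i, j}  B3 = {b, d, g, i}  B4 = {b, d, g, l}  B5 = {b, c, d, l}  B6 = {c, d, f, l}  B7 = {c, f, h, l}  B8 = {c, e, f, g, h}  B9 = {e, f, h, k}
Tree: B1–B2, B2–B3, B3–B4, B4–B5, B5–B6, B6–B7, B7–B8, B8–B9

A tree decomposition must satisfy three properties: every vertex lies in some bag; for every edge, both endpoints lie together in some bag; and for every vertex, the bags containing it form a connected subtree. Here bags containing vertex g are not connected in the tree, so the decomposition is invalid.

No — bags containing vertex g are not connected in the tree.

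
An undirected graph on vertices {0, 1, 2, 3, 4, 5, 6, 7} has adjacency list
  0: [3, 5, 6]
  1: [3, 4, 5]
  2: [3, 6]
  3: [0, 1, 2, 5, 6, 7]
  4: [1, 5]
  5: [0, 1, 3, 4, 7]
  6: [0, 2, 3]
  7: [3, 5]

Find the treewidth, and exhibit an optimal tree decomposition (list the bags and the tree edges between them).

The largest bag has 3 vertices, giving width 2; this decomposition certifies tw(G) ≤ 2. Conversely, {2, 3, 6} is a clique of size 3, and the vertices of any clique must share a bag in every tree decomposition; so some bag has ≥ 3 vertices and tw(G) ≥ 2. The upper and lower bounds meet at 2, so that is the treewidth.

Treewidth 2.
One such decomposition:
Bags: B1 = {1, 3, 5}  B2 = {0, 3, 5}  B3 = {0, 3, 6}  B4 = {1, 4, 5}  B5 = {2, 3, 6}  B6 = {3, 5, 7}
Tree: B1–B2, B2–B3, B1–B4, B3–B5, B1–B6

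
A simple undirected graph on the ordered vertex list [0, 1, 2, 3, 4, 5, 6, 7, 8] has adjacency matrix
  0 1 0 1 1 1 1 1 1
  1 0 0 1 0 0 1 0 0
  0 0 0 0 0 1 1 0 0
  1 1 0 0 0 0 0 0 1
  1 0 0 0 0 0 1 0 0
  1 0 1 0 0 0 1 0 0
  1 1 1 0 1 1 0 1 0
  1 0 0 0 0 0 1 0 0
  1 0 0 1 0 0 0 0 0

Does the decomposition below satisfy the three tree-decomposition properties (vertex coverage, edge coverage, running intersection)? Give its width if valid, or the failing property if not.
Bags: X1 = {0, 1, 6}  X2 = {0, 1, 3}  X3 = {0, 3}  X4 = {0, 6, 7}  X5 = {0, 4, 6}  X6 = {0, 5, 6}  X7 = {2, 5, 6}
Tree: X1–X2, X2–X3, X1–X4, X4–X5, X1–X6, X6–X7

No — vertex 8 appears in no bag.

A tree decomposition must satisfy three properties: every vertex lies in some bag; for every edge, both endpoints lie together in some bag; and for every vertex, the bags containing it form a connected subtree. Here vertex 8 appears in no bag, so the decomposition is invalid.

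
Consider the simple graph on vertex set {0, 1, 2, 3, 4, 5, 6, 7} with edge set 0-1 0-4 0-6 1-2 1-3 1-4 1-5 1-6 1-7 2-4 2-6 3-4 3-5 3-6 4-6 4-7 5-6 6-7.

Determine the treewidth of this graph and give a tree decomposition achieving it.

Every bag has size at most 4, so the width is 4 − 1 = 3 and tw(G) ≤ 3. Conversely, {0, 1, 4, 6} is a clique of size 4, and the vertices of any clique must share a bag in every tree decomposition; so some bag has ≥ 4 vertices and tw(G) ≥ 3. The upper and lower bounds meet at 3, so that is the treewidth.

Treewidth 3.
One optimal decomposition is:
Bags: B1 = {1, 4, 6, 7}  B2 = {1, 2, 4, 6}  B3 = {0, 1, 4, 6}  B4 = {1, 3, 4, 6}  B5 = {1, 3, 5, 6}
Tree: B1–B2, B2–B3, B3–B4, B4–B5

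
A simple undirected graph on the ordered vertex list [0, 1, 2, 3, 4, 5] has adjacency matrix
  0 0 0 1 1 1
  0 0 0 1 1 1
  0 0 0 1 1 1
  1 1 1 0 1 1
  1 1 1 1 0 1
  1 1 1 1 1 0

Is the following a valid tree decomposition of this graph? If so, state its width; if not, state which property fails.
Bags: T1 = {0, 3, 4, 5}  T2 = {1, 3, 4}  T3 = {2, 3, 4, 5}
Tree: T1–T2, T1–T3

No — edge (5,1) lies in no bag.

A tree decomposition must satisfy three properties: every vertex lies in some bag; for every edge, both endpoints lie together in some bag; and for every vertex, the bags containing it form a connected subtree. Here edge (5,1) lies in no bag, so the decomposition is invalid.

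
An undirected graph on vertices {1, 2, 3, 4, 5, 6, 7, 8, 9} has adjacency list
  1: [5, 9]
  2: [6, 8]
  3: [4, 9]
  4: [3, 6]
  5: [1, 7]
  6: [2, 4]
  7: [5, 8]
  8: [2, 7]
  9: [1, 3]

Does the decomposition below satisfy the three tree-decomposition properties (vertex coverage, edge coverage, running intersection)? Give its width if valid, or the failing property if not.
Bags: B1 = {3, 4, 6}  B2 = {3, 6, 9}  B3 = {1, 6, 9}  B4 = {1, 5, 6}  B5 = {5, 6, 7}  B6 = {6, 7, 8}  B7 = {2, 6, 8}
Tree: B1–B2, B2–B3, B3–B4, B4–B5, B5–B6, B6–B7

Vertex coverage: the bags together contain {1, 2, 3, 4, 5, 6, 7, 8, 9}, the full vertex set. Edge coverage: each edge of G has both endpoints in at least one bag. Running intersection: for every vertex, the bags containing it form a connected subtree. All three properties hold, so this is a valid tree decomposition of width max|bag| − 1 = 2, and hence tw(G) ≤ 2.

Yes; width 2.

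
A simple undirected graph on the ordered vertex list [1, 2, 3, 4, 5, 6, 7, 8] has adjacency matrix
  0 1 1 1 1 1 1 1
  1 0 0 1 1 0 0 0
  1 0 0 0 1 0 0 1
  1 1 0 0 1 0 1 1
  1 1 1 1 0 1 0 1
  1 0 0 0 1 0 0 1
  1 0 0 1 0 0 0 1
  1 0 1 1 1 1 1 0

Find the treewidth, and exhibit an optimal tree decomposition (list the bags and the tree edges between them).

Treewidth 3.
One optimal decomposition is:
Bags: B1 = {1, 4, 5, 8}  B2 = {1, 4, 7, 8}  B3 = {1, 2, 4, 5}  B4 = {1, 5, 6, 8}  B5 = {1, 3, 5, 8}
Tree: B1–B2, B1–B3, B1–B4, B1–B5

Every bag has size at most 4, so the width is 4 − 1 = 3 and tw(G) ≤ 3. Conversely, {1, 3, 5, 8} is a clique of size 4, and the vertices of any clique must share a bag in every tree decomposition; so some bag has ≥ 4 vertices and tw(G) ≥ 3. Therefore the treewidth is 3.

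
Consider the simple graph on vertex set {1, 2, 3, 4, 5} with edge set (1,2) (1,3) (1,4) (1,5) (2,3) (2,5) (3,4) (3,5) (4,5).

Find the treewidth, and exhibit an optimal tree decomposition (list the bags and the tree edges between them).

Each bag holds 4 vertices, so the decomposition has width 3, which upper-bounds the treewidth. For the lower bound, the 4 vertices {1, 2, 3, 5} are pairwise adjacent, and any tree decomposition puts a clique entirely inside one bag — forcing width ≥ 3. Combining the bounds, tw(G) = 3.

Treewidth 3.
One such decomposition:
Bags: B1 = {1, 2, 3, 5}  B2 = {1, 3, 4, 5}
Tree: B1–B2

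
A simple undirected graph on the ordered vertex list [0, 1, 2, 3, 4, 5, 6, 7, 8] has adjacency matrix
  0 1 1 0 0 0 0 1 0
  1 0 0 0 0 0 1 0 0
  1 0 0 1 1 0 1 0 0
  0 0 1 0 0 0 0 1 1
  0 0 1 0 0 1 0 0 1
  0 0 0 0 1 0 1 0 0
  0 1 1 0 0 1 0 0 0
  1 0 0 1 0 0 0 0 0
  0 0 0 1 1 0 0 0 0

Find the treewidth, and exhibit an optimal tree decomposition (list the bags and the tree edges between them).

Treewidth 3.
One such decomposition:
Bags: B1 = {0, 3, 7, 8}  B2 = {0, 2, 3, 8}  B3 = {0, 2, 4, 8}  B4 = {0, 1, 2, 4}  B5 = {1, 2, 4, 6}  B6 = {1, 4, 5, 6}
Tree: B1–B2, B2–B3, B3–B4, B4–B5, B5–B6

The largest bag has 4 vertices, giving width 3; this decomposition certifies tw(G) ≤ 3. For the lower bound: the 4 vertex sets {3,7,8}, {0}, {2}, {1,4,5,6} are disjoint, each induces a connected subgraph, and every pair is joined by at least one edge of G. Contracting each set to a single vertex therefore yields K_{4} as a minor, and since treewidth is minor-monotone, tw(G) ≥ tw(K_{4}) = 3. The upper and lower bounds meet at 3, so that is the treewidth.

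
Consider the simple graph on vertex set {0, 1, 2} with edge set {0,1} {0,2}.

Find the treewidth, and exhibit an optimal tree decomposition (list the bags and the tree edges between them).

Treewidth 1.
One such decomposition:
Bags: B1 = {0, 1}  B2 = {0, 2}
Tree: B1–B2

The largest bag has 2 vertices, giving width 1; this decomposition certifies tw(G) ≤ 1. Since G has at least one edge (e.g. 0–1), it is not an edgeless graph, so tw(G) ≥ 1. The upper and lower bounds meet at 1, so that is the treewidth.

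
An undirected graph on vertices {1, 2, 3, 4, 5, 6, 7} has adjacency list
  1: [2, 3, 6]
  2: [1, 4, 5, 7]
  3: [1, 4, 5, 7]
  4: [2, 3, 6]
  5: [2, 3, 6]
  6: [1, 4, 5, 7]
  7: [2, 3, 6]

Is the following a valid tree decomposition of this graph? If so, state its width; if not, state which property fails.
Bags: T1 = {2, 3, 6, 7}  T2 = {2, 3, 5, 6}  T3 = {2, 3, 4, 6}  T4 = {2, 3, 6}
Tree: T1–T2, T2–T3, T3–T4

A tree decomposition must satisfy three properties: every vertex lies in some bag; for every edge, both endpoints lie together in some bag; and for every vertex, the bags containing it form a connected subtree. Here vertex 1 appears in no bag, so the decomposition is invalid.

No — vertex 1 appears in no bag.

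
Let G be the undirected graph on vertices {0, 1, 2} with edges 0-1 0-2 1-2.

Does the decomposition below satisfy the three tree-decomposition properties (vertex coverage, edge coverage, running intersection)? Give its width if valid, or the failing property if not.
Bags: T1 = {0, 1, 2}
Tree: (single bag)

Every vertex of G appears in some bag (union = {0, 1, 2}); every edge is covered by a bag; and for each vertex v the set of bags containing v is connected in the bag tree. The decomposition is therefore valid. The largest bag has 3 vertices, so the width is 2.

Yes; width 2.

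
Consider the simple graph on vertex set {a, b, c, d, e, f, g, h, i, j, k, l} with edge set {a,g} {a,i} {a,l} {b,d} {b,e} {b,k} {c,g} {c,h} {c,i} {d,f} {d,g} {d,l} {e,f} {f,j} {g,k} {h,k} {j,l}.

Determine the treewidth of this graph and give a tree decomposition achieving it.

The largest bag has 4 vertices, giving width 3; this decomposition certifies tw(G) ≤ 3. For the lower bound: the 4 vertex sets {c,h,i}, {a}, {g}, {b,d,k,l} are disjoint, each induces a connected subgraph, and every pair is joined by at least one edge of G. Contracting each set to a single vertex therefore yields K_{4} as a minor, and since treewidth is minor-monotone, tw(G) ≥ tw(K_{4}) = 3. Combining the bounds, tw(G) = 3.

Treewidth 3.
One such decomposition:
Bags: B1 = {a, c, h, i}  B2 = {a, c, g, h}  B3 = {a, g, h, k}  B4 = {a, g, k, l}  B5 = {d, g, k, l}  B6 = {b, d, k, l}  B7 = {b, d, j, l}  B8 = {b, d, f, j}  B9 = {b, e, f, j}
Tree: B1–B2, B2–B3, B3–B4, B4–B5, B5–B6, B6–B7, B7–B8, B8–B9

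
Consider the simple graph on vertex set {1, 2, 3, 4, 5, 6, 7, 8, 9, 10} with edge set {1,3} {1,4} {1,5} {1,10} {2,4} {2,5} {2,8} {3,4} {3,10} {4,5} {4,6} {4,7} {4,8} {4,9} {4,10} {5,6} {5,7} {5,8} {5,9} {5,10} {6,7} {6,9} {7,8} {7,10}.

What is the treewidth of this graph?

3

A width-3 tree decomposition is:
Bags: B1 = {4, 5, 6, 9}  B2 = {4, 5, 6, 7}  B3 = {4, 5, 7, 10}  B4 = {1, 4, 5, 10}  B5 = {4, 5, 7, 8}  B6 = {2, 4, 5, 8}  B7 = {1, 3, 4, 10}
Tree: B1–B2, B2–B3, B3–B4, B3–B5, B5–B6, B4–B7
Each bag holds 4 vertices, so the decomposition has width 3, which upper-bounds the treewidth. For the lower bound, the 4 vertices {1, 3, 4, 10} are pairwise adjacent, and any tree decomposition puts a clique entirely inside one bag — forcing width ≥ 3. Therefore the treewidth is 3.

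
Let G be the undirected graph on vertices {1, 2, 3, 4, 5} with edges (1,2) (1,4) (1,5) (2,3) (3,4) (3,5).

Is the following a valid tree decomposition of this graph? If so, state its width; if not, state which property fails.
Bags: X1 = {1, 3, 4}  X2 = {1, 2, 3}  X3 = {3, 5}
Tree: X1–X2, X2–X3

No — edge (1,5) lies in no bag.

A tree decomposition must satisfy three properties: every vertex lies in some bag; for every edge, both endpoints lie together in some bag; and for every vertex, the bags containing it form a connected subtree. Here edge (1,5) lies in no bag, so the decomposition is invalid.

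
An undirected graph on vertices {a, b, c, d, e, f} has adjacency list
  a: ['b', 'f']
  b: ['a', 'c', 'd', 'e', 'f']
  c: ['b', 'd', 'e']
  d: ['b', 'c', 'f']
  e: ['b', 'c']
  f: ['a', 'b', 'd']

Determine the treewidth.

2

A width-2 tree decomposition is:
Bags: B1 = {a, b, f}  B2 = {b, d, f}  B3 = {b, c, d}  B4 = {b, c, e}
Tree: B1–B2, B2–B3, B3–B4
Every bag has size at most 3, so the width is 3 − 1 = 2 and tw(G) ≤ 2. Conversely, {b, c, d} is a clique of size 3, and the vertices of any clique must share a bag in every tree decomposition; so some bag has ≥ 3 vertices and tw(G) ≥ 2. Therefore the treewidth is 2.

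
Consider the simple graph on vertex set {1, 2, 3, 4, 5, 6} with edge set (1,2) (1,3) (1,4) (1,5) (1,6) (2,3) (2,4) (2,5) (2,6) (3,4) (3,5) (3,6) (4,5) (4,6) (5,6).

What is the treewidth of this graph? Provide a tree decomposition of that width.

A single bag containing all 6 vertices is trivially a valid decomposition of width 5. On the other hand G contains the 6-clique {1, 2, 3, 4, 5, 6}. A clique must lie in a single bag of any decomposition, so no decomposition can have width below 5. Therefore the treewidth is 5.

Treewidth 5.
One such decomposition:
Bags: B1 = {1, 2, 3, 4, 5, 6}
Tree: (single bag)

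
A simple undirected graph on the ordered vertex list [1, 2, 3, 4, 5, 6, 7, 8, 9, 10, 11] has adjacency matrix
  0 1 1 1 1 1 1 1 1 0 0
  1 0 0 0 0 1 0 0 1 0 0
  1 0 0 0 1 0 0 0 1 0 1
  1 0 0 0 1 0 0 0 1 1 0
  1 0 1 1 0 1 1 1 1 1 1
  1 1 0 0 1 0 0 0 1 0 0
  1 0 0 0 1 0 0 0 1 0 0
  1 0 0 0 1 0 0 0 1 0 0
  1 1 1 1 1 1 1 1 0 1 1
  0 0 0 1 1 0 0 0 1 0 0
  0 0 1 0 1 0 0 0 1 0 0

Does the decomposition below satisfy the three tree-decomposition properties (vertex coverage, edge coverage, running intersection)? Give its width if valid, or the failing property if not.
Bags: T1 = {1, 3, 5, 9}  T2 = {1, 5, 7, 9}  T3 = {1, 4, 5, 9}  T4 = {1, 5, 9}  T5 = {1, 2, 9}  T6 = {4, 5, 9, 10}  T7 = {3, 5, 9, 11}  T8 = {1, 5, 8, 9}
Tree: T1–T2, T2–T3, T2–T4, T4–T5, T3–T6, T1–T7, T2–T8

A tree decomposition must satisfy three properties: every vertex lies in some bag; for every edge, both endpoints lie together in some bag; and for every vertex, the bags containing it form a connected subtree. Here vertex 6 appears in no bag, so the decomposition is invalid.

No — vertex 6 appears in no bag.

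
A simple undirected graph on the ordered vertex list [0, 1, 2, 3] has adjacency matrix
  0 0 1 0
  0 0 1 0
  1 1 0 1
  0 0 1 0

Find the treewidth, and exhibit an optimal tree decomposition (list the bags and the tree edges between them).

Treewidth 1.
Bags: B1 = {0, 2}  B2 = {1, 2}  B3 = {2, 3}
Tree: B1–B2, B2–B3

The largest bag has 2 vertices, giving width 1; this decomposition certifies tw(G) ≤ 1. Since G has at least one edge (e.g. 0–2), it is not an edgeless graph, so tw(G) ≥ 1. Hence tw(G) = 1 exactly.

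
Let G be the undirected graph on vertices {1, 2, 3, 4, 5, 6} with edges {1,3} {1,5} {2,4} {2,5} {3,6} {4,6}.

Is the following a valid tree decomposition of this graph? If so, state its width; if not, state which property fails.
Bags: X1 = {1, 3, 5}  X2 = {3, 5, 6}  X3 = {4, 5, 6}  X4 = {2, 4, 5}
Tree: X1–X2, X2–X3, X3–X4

Checking the three conditions: (i) the bags cover all of {1, 2, 3, 4, 5, 6}; (ii) for each edge, some bag contains both endpoints; (iii) the bags containing any fixed vertex form a subtree. All hold, so the decomposition is valid with width 3 − 1 = 2.

Yes; width 2.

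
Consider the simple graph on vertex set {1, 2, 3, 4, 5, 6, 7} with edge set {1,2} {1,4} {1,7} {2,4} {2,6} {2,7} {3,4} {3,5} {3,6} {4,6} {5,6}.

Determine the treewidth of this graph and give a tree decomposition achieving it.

The largest bag has 3 vertices, giving width 2; this decomposition certifies tw(G) ≤ 2. For the lower bound, the 3 vertices {1, 2, 4} are pairwise adjacent, and any tree decomposition puts a clique entirely inside one bag — forcing width ≥ 2. Therefore the treewidth is 2.

Treewidth 2.
One optimal decomposition is:
Bags: B1 = {1, 2, 4}  B2 = {1, 2, 7}  B3 = {2, 4, 6}  B4 = {3, 4, 6}  B5 = {3, 5, 6}
Tree: B1–B2, B1–B3, B3–B4, B4–B5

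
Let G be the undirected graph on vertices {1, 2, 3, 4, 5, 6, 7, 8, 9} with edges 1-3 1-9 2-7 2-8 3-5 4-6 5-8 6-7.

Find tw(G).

A width-1 tree decomposition is:
Bags: B1 = {1, 9}  B2 = {1, 3}  B3 = {3, 5}  B4 = {5, 8}  B5 = {2, 8}  B6 = {2, 7}  B7 = {6, 7}  B8 = {4, 6}
Tree: B1–B2, B2–B3, B3–B4, B4–B5, B5–B6, B6–B7, B7–B8
The largest bag has 2 vertices, giving width 1; this decomposition certifies tw(G) ≤ 1. Any graph with an edge has treewidth ≥ 1, and G has the edge 9–1. The upper and lower bounds meet at 1, so that is the treewidth.

1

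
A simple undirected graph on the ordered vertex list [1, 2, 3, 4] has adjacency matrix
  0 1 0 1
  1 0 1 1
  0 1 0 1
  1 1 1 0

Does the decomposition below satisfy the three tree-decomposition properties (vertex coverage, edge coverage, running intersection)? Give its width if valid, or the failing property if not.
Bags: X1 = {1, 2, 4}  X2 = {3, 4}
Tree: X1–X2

A tree decomposition must satisfy three properties: every vertex lies in some bag; for every edge, both endpoints lie together in some bag; and for every vertex, the bags containing it form a connected subtree. Here edge (2,3) lies in no bag, so the decomposition is invalid.

No — edge (2,3) lies in no bag.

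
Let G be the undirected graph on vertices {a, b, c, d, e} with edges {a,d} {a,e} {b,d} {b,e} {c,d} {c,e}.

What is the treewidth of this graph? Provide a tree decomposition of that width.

Treewidth 2.
Bags: B1 = {a, d, e}  B2 = {b, d, e}  B3 = {c, d, e}
Tree: B1–B2, B2–B3

Every bag has size at most 3, so the width is 3 − 1 = 2 and tw(G) ≤ 2. Since d–a–e–b–d is a cycle in G, G is not acyclic. Forests are exactly the graphs of treewidth ≤ 1, so tw(G) ≥ 2. Combining the bounds, tw(G) = 2.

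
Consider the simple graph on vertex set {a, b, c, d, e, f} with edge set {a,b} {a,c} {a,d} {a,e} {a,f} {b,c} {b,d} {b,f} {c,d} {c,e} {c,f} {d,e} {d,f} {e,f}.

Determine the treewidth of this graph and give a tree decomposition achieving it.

Every bag has size at most 5, so the width is 5 − 1 = 4 and tw(G) ≤ 4. For the lower bound, the 5 vertices {a, c, d, e, f} are pairwise adjacent, and any tree decomposition puts a clique entirely inside one bag — forcing width ≥ 4. Combining the bounds, tw(G) = 4.

Treewidth 4.
One optimal decomposition is:
Bags: B1 = {a, c, d, e, f}  B2 = {a, b, c, d, f}
Tree: B1–B2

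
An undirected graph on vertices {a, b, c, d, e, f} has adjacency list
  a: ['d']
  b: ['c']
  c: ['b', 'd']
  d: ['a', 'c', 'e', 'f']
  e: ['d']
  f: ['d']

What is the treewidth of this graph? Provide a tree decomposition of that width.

Treewidth 1.
One such decomposition:
Bags: B1 = {a, d}  B2 = {d, e}  B3 = {c, d}  B4 = {d, f}  B5 = {b, c}
Tree: B1–B2, B2–B3, B1–B4, B3–B5

Every bag has size at most 2, so the width is 2 − 1 = 1 and tw(G) ≤ 1. Since G has at least one edge (e.g. a–d), it is not an edgeless graph, so tw(G) ≥ 1. Hence tw(G) = 1 exactly.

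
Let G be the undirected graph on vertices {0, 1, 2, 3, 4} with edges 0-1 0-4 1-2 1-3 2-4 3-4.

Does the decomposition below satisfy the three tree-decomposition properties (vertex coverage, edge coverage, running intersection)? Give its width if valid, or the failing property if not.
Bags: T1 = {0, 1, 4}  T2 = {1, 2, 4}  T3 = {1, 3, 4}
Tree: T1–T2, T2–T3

Yes; width 2.

Vertex coverage: the bags together contain {0, 1, 2, 3, 4}, the full vertex set. Edge coverage: each edge of G has both endpoints in at least one bag. Running intersection: for every vertex, the bags containing it form a connected subtree. All three properties hold, so this is a valid tree decomposition of width max|bag| − 1 = 2, and hence tw(G) ≤ 2.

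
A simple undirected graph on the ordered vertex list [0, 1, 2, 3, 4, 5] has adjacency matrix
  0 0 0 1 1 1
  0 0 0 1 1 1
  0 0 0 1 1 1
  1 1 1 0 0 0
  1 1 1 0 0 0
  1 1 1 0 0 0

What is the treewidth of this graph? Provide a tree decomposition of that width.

Treewidth 3.
One such decomposition:
Bags: B1 = {1, 3, 4, 5}  B2 = {2, 3, 4, 5}  B3 = {0, 3, 4, 5}
Tree: B1–B2, B2–B3

The largest bag has 4 vertices, giving width 3; this decomposition certifies tw(G) ≤ 3. For the lower bound: the 4 vertex sets {1,3}, {2,5}, {4}, {0} are disjoint, each induces a connected subgraph, and every pair is joined by at least one edge of G. Contracting each set to a single vertex therefore yields K_{4} as a minor, and since treewidth is minor-monotone, tw(G) ≥ tw(K_{4}) = 3. Therefore the treewidth is 3.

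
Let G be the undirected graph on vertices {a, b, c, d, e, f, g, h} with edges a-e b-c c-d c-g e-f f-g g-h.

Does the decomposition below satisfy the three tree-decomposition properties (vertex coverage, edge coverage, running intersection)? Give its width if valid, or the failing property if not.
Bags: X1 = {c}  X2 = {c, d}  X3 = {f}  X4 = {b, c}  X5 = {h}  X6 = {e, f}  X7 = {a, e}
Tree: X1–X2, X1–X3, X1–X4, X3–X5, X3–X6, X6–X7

A tree decomposition must satisfy three properties: every vertex lies in some bag; for every edge, both endpoints lie together in some bag; and for every vertex, the bags containing it form a connected subtree. Here vertex g appears in no bag, so the decomposition is invalid.

No — vertex g appears in no bag.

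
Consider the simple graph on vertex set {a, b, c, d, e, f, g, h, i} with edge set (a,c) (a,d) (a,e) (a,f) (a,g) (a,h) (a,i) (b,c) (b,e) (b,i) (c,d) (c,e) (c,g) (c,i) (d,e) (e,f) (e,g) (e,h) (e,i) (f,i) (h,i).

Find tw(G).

3

A width-3 tree decomposition is:
Bags: B1 = {b, c, e, i}  B2 = {a, c, e, i}  B3 = {a, c, d, e}  B4 = {a, e, h, i}  B5 = {a, c, e, g}  B6 = {a, e, f, i}
Tree: B1–B2, B2–B3, B2–B4, B3–B5, B4–B6
Every bag has size at most 4, so the width is 4 − 1 = 3 and tw(G) ≤ 3. On the other hand G contains the 4-clique {a, c, d, e}. A clique must lie in a single bag of any decomposition, so no decomposition can have width below 3. Therefore the treewidth is 3.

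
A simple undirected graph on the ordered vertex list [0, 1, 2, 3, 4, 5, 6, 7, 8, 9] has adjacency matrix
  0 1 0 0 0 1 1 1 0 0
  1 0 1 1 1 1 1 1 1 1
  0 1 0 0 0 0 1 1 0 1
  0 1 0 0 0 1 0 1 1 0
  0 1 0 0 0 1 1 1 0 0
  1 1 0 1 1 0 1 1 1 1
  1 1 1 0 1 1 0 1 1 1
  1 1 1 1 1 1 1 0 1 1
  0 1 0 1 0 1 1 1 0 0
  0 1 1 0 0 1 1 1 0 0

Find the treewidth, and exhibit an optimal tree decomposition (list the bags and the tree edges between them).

Treewidth 4.
One such decomposition:
Bags: B1 = {0, 1, 5, 6, 7}  B2 = {1, 4, 5, 6, 7}  B3 = {1, 5, 6, 7, 8}  B4 = {1, 3, 5, 7, 8}  B5 = {1, 5, 6, 7, 9}  B6 = {1, 2, 6, 7, 9}
Tree: B1–B2, B1–B3, B3–B4, B3–B5, B5–B6

Every bag has size at most 5, so the width is 5 − 1 = 4 and tw(G) ≤ 4. For the lower bound, the 5 vertices {1, 2, 6, 7, 9} are pairwise adjacent, and any tree decomposition puts a clique entirely inside one bag — forcing width ≥ 4. Therefore the treewidth is 4.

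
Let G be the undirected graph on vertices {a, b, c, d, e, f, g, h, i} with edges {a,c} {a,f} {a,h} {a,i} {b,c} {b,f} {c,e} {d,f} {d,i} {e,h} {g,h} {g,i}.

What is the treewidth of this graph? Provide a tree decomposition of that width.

The largest bag has 4 vertices, giving width 3; this decomposition certifies tw(G) ≤ 3. For the lower bound: the 4 vertex sets {e,g,h}, {i}, {a}, {b,c,d,f} are disjoint, each induces a connected subgraph, and every pair is joined by at least one edge of G. Contracting each set to a single vertex therefore yields K_{4} as a minor, and since treewidth is minor-monotone, tw(G) ≥ tw(K_{4}) = 3. The upper and lower bounds meet at 3, so that is the treewidth.

Treewidth 3.
Bags: B1 = {e, g, h, i}  B2 = {a, e, h, i}  B3 = {a, c, e, i}  B4 = {a, c, d, i}  B5 = {a, c, d, f}  B6 = {b, c, d, f}
Tree: B1–B2, B2–B3, B3–B4, B4–B5, B5–B6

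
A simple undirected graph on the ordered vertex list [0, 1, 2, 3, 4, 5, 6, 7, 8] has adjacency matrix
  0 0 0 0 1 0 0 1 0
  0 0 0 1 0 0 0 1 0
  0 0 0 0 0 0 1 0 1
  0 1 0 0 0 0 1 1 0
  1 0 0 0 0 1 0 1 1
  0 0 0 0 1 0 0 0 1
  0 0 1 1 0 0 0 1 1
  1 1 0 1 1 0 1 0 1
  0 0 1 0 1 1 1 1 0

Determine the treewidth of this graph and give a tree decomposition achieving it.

Treewidth 2.
One optimal decomposition is:
Bags: B1 = {4, 7, 8}  B2 = {6, 7, 8}  B3 = {3, 6, 7}  B4 = {0, 4, 7}  B5 = {4, 5, 8}  B6 = {2, 6, 8}  B7 = {1, 3, 7}
Tree: B1–B2, B2–B3, B1–B4, B1–B5, B2–B6, B3–B7

Every bag has size at most 3, so the width is 3 − 1 = 2 and tw(G) ≤ 2. For the lower bound, the 3 vertices {2, 6, 8} are pairwise adjacent, and any tree decomposition puts a clique entirely inside one bag — forcing width ≥ 2. Hence tw(G) = 2 exactly.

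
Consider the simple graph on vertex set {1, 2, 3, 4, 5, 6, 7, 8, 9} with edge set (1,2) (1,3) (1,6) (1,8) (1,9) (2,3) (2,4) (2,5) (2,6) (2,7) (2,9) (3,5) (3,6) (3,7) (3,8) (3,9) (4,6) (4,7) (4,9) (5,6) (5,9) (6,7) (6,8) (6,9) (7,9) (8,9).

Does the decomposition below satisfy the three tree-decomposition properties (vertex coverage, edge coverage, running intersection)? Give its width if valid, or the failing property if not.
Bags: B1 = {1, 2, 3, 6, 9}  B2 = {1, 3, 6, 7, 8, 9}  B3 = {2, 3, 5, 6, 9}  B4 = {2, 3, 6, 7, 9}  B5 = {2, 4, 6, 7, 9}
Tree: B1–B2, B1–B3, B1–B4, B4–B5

A tree decomposition must satisfy three properties: every vertex lies in some bag; for every edge, both endpoints lie together in some bag; and for every vertex, the bags containing it form a connected subtree. Here bags containing vertex 7 are not connected in the tree, so the decomposition is invalid.

No — bags containing vertex 7 are not connected in the tree.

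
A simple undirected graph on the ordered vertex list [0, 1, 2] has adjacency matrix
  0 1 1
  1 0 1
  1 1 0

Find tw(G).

2

A width-2 tree decomposition is:
Bags: B1 = {0, 1, 2}
Tree: (single bag)
A single bag containing all 3 vertices is trivially a valid decomposition of width 2. For the lower bound, the 3 vertices {0, 1, 2} are pairwise adjacent, and any tree decomposition puts a clique entirely inside one bag — forcing width ≥ 2. The upper and lower bounds meet at 2, so that is the treewidth.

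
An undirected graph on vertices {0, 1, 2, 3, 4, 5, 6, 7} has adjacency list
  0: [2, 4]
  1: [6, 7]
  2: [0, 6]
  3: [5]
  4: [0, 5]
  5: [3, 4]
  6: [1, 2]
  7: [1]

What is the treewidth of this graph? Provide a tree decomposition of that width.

Treewidth 1.
One such decomposition:
Bags: B1 = {3, 5}  B2 = {4, 5}  B3 = {0, 4}  B4 = {0, 2}  B5 = {2, 6}  B6 = {1, 6}  B7 = {1, 7}
Tree: B1–B2, B2–B3, B3–B4, B4–B5, B5–B6, B6–B7

Every bag has size at most 2, so the width is 2 − 1 = 1 and tw(G) ≤ 1. Any graph with an edge has treewidth ≥ 1, and G has the edge 3–5. Combining the bounds, tw(G) = 1.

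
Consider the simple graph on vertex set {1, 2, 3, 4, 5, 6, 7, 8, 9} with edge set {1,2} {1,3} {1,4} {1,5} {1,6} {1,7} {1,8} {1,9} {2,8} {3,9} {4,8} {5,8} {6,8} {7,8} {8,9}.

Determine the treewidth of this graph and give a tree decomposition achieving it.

Treewidth 2.
One such decomposition:
Bags: B1 = {1, 4, 8}  B2 = {1, 7, 8}  B3 = {1, 2, 8}  B4 = {1, 8, 9}  B5 = {1, 5, 8}  B6 = {1, 6, 8}  B7 = {1, 3, 9}
Tree: B1–B2, B1–B3, B1–B4, B4–B5, B4–B6, B4–B7

The largest bag has 3 vertices, giving width 2; this decomposition certifies tw(G) ≤ 2. For the lower bound, the 3 vertices {1, 2, 8} are pairwise adjacent, and any tree decomposition puts a clique entirely inside one bag — forcing width ≥ 2. Combining the bounds, tw(G) = 2.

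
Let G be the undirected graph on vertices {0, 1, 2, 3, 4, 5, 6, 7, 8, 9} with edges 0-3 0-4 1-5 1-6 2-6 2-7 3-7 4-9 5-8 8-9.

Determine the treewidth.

A width-2 tree decomposition is:
Bags: B1 = {1, 5, 6}  B2 = {5, 6, 8}  B3 = {6, 8, 9}  B4 = {4, 6, 9}  B5 = {0, 4, 6}  B6 = {0, 3, 6}  B7 = {3, 6, 7}  B8 = {2, 6, 7}
Tree: B1–B2, B2–B3, B3–B4, B4–B5, B5–B6, B6–B7, B7–B8
Each bag holds 3 vertices, so the decomposition has width 2, which upper-bounds the treewidth. The edges 6–1–5–8–9–4–0–3–7–2–6 form a cycle, so G is not a tree and its treewidth is at least 2. The upper and lower bounds meet at 2, so that is the treewidth.

2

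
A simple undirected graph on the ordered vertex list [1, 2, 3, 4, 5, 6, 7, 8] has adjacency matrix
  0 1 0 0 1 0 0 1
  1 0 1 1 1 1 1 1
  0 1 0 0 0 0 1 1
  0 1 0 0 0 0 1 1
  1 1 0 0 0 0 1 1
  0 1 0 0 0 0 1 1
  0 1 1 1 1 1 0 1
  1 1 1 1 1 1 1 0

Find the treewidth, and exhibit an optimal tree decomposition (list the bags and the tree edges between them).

Treewidth 3.
One such decomposition:
Bags: B1 = {2, 3, 7, 8}  B2 = {2, 6, 7, 8}  B3 = {2, 4, 7, 8}  B4 = {2, 5, 7, 8}  B5 = {1, 2, 5, 8}
Tree: B1–B2, B1–B3, B1–B4, B4–B5

The largest bag has 4 vertices, giving width 3; this decomposition certifies tw(G) ≤ 3. On the other hand G contains the 4-clique {1, 2, 5, 8}. A clique must lie in a single bag of any decomposition, so no decomposition can have width below 3. Hence tw(G) = 3 exactly.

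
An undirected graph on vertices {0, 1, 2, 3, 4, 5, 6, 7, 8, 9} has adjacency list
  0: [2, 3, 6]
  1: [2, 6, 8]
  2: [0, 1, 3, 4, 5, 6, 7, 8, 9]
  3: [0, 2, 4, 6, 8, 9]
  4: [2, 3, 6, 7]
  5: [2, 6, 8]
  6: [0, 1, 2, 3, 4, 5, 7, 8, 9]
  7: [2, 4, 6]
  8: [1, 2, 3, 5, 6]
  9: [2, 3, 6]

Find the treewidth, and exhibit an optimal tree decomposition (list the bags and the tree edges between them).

Treewidth 3.
One such decomposition:
Bags: B1 = {2, 3, 4, 6}  B2 = {2, 3, 6, 8}  B3 = {2, 5, 6, 8}  B4 = {0, 2, 3, 6}  B5 = {1, 2, 6, 8}  B6 = {2, 4, 6, 7}  B7 = {2, 3, 6, 9}
Tree: B1–B2, B2–B3, B2–B4, B2–B5, B1–B6, B2–B7

Every bag has size at most 4, so the width is 4 − 1 = 3 and tw(G) ≤ 3. Conversely, {1, 2, 6, 8} is a clique of size 4, and the vertices of any clique must share a bag in every tree decomposition; so some bag has ≥ 4 vertices and tw(G) ≥ 3. Combining the bounds, tw(G) = 3.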